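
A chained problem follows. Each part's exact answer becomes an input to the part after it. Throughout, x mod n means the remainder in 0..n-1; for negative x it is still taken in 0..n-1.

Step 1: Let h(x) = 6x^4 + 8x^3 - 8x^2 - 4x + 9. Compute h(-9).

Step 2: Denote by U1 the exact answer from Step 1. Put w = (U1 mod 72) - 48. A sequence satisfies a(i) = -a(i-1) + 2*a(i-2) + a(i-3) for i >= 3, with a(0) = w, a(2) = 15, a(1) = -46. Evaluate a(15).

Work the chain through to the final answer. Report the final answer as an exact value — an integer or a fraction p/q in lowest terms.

-105870

Step 1: 6*(-9)^4 + 8*(-9)^3 - 8*(-9)^2 - 4*(-9)^1 + 9 = (39366) + (-5832) + (-648) + (36) + (9) = 32931; answer 32931
Step 2: U1 = 32931; w = -21; a(3) = -1*(15) + 2*(-46) + 1*(-21) = -128; iterating: a(3)=-128, a(4)=112, a(5)=-353, a(6)=449, a(7)=-1043, a(8)=1588, a(9)=-3225, a(10)=5358, a(11)=-10220, a(12)=17711, a(13)=-32793, a(14)=57995, a(15)=-105870; answer -105870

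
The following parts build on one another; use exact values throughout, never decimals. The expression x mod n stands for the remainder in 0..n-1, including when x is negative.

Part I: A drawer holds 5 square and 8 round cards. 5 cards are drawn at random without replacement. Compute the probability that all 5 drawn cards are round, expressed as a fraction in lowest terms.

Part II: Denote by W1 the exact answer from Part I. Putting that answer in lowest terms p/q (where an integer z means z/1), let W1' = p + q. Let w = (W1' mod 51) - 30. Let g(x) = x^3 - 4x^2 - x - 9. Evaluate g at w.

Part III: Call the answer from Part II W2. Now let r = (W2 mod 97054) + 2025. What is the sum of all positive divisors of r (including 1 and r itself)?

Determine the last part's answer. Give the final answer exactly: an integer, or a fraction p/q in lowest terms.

250380

Part I: total draws C(13,5) = 1287; favorable C(8,5) = 56; P = 56/1287; answer 56/1287
Part II: W1 = 56/1287; threaded value p + q = 1343; w = -13; 1*(-13)^3 - 4*(-13)^2 - 1*(-13)^1 - 9 = (-2197) + (-676) + (13) + (-9) = -2869; answer -2869
Part III: W2 = -2869; r = 96210; 96210 = 2 * 3^2 * 5 * 1069; sigma = (1 + 2) * (1 + 3 + 9) * (1 + 5) * (1 + 1069) = 3 * 13 * 6 * 1070 = 250380; answer 250380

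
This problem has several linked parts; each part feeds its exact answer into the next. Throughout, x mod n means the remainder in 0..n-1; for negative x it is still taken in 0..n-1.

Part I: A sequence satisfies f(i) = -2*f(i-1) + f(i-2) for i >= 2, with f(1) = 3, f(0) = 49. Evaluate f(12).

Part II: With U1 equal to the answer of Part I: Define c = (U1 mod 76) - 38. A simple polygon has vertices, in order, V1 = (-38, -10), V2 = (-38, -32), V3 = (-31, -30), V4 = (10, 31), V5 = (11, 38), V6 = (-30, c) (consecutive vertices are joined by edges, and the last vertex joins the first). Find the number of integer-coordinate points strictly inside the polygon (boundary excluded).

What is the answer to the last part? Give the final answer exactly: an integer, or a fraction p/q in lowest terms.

570

Part I: f(2) = -2*(3) + 1*(49) = 43; iterating: f(2)=43, f(3)=-83, f(4)=209, f(5)=-501, f(6)=1211, f(7)=-2923, f(8)=7057, f(9)=-17037, f(10)=41131, f(11)=-99299, f(12)=239729; answer 239729
Part II: U1 = 239729; c = -13; cross terms: (-38*-32 - -38*-10)=836, (-38*-30 - -31*-32)=148, (-31*31 - 10*-30)=-661, (10*38 - 11*31)=39, (11*-13 - -30*38)=997, (-30*-10 - -38*-13)=-194; twice the area = |1165| = 1165; area = 1165/2; boundary points = 22 + 1 + 1 + 1 + 1 + 1 = 27; strictly interior points = area - boundary/2 + 1 = 570; answer 570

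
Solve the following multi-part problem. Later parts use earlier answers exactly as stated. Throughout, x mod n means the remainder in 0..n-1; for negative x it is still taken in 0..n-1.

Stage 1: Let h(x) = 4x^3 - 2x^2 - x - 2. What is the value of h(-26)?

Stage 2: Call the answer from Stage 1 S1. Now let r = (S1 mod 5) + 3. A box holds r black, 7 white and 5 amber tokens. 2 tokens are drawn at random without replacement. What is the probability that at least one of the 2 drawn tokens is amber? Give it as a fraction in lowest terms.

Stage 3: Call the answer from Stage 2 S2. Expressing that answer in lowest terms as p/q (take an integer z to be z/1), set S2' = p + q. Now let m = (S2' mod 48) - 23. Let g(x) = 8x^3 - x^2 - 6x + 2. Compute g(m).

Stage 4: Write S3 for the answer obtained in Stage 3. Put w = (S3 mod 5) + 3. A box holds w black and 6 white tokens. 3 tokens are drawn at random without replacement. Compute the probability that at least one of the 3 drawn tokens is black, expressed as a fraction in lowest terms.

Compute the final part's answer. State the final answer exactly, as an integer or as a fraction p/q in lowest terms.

Stage 1: 4*(-26)^3 - 2*(-26)^2 - 1*(-26)^1 - 2 = (-70304) + (-1352) + (26) + (-2) = -71632; answer -71632
Stage 2: S1 = -71632; r = 6; total draws C(18,2) = 153; complement C(13,2) = 78; favorable 153 - 78 = 75; P = 25/51; answer 25/51
Stage 3: S2 = 25/51; threaded value p + q = 76; m = 5; 8*(5)^3 - 1*(5)^2 - 6*(5)^1 + 2 = (1000) + (-25) + (-30) + (2) = 947; answer 947
Stage 4: S3 = 947; w = 5; total draws C(11,3) = 165; complement C(6,3) = 20; favorable 165 - 20 = 145; P = 29/33; answer 29/33

29/33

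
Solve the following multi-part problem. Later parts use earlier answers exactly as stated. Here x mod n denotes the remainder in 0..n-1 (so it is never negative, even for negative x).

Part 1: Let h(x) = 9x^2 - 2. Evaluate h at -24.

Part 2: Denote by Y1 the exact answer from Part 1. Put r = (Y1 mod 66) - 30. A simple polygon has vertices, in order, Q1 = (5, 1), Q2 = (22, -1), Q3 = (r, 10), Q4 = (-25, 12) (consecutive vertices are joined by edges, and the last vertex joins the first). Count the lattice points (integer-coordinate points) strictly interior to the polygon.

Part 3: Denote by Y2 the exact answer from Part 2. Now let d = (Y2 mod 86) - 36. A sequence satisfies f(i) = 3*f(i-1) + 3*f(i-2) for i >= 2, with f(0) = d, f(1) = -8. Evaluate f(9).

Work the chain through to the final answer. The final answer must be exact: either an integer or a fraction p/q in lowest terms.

Part 1: 9*(-24)^2 - 2 = (5184) + (-2) = 5182; answer 5182
Part 2: Y1 = 5182; r = 4; cross terms: (5*-1 - 22*1)=-27, (22*10 - 4*-1)=224, (4*12 - -25*10)=298, (-25*1 - 5*12)=-85; twice the area = |410| = 410; area = 205; boundary points = 1 + 1 + 1 + 1 = 4; strictly interior points = area - boundary/2 + 1 = 204; answer 204
Part 3: Y2 = 204; d = -4; f(2) = 3*(-8) + 3*(-4) = -36; iterating: f(2)=-36, f(3)=-132, f(4)=-504, f(5)=-1908, f(6)=-7236, f(7)=-27432, f(8)=-104004, f(9)=-394308; answer -394308

-394308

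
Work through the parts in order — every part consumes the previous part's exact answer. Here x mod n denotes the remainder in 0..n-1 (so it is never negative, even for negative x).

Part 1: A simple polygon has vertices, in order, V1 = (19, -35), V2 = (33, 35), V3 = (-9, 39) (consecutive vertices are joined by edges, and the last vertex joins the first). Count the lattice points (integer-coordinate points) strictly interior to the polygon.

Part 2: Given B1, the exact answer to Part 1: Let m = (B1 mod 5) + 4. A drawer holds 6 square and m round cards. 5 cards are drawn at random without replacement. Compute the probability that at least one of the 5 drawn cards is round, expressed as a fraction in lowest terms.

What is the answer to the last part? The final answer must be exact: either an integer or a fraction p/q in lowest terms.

41/42

Part 1: cross terms: (19*35 - 33*-35)=1820, (33*39 - -9*35)=1602, (-9*-35 - 19*39)=-426; twice the area = |2996| = 2996; area = 1498; boundary points = 14 + 2 + 2 = 18; strictly interior points = area - boundary/2 + 1 = 1490; answer 1490
Part 2: B1 = 1490; m = 4; total draws C(10,5) = 252; complement C(6,5) = 6; favorable 252 - 6 = 246; P = 41/42; answer 41/42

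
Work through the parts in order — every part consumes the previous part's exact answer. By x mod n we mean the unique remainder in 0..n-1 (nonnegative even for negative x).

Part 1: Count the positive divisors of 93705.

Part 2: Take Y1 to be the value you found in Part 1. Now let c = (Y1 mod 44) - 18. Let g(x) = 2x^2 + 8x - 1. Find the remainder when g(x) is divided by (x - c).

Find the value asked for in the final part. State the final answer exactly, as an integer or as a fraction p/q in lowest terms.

119

Part 1: 93705 = 3 * 5 * 6247; number of divisors = (1+1) * (1+1) * (1+1) = 8; answer 8
Part 2: Y1 = 8; c = -10; remainder = value at the root: 2*(-10)^2 + 8*(-10)^1 - 1 = (200) + (-80) + (-1) = 119; answer 119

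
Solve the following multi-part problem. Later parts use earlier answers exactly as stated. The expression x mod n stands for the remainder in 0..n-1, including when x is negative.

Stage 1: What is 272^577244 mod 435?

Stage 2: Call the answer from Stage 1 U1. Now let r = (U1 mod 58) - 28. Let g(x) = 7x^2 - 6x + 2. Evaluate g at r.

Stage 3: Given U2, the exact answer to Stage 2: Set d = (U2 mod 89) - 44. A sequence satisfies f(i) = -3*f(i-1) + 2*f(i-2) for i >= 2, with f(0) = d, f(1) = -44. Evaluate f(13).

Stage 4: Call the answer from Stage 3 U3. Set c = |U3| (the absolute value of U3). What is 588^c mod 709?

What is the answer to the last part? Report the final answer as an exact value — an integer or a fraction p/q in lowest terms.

683

Stage 1: squarings mod 435: 272^1=272, 272^2=34, 272^4=286, 272^8=16, 272^16=256, 272^32=286, 272^64=16, 272^128=256, 272^256=286, 272^512=16, 272^1024=256, 272^2048=286, 272^4096=16, 272^8192=256, 272^16384=286, 272^32768=16, 272^65536=256, 272^131072=286, 272^262144=16, 272^524288=256; 272^577244 = 272^4 * 272^8 * 272^16 * 272^64 * 272^128 * 272^512 * 272^1024 * 272^2048 * 272^16384 * 272^32768 * 272^524288 = 181 (mod 435); answer 181
Stage 2: U1 = 181; r = -21; 7*(-21)^2 - 6*(-21)^1 + 2 = (3087) + (126) + (2) = 3215; answer 3215
Stage 3: U2 = 3215; d = -33; f(2) = -3*(-44) + 2*(-33) = 66; iterating: f(2)=66, f(3)=-286, f(4)=990, f(5)=-3542, f(6)=12606, f(7)=-44902, f(8)=159918, f(9)=-569558, f(10)=2028510, f(11)=-7224646, f(12)=25730958, f(13)=-91642166; answer -91642166
Stage 4: U3 = -91642166; c = 91642166; squarings mod 709: 588^1=588, 588^2=461, 588^4=530, 588^8=136, 588^16=62, 588^32=299, 588^64=67, 588^128=235, 588^256=632, 588^512=257, 588^1024=112, 588^2048=491, 588^4096=21, 588^8192=441, 588^16384=215, 588^32768=140, 588^65536=457, 588^131072=403, 588^262144=48, 588^524288=177, 588^1048576=133, 588^2097152=673, 588^4194304=587, 588^8388608=704, 588^16777216=25, 588^33554432=625, 588^67108864=675; 588^91642166 = 588^2 * 588^4 * 588^16 * 588^32 * 588^256 * 588^2048 * 588^4096 * 588^16384 * 588^131072 * 588^262144 * 588^1048576 * 588^2097152 * 588^4194304 * 588^16777216 * 588^67108864 = 683 (mod 709); answer 683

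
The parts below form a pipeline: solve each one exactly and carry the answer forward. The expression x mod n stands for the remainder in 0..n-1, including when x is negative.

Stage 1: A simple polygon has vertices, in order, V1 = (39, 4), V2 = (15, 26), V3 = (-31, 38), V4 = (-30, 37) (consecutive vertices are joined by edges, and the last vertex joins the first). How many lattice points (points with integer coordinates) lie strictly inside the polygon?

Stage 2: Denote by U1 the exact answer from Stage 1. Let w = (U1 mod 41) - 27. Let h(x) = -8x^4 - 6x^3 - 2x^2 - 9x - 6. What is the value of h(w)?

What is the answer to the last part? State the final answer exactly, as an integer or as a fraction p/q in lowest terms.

-1001971

Stage 1: cross terms: (39*26 - 15*4)=954, (15*38 - -31*26)=1376, (-31*37 - -30*38)=-7, (-30*4 - 39*37)=-1563; twice the area = |760| = 760; area = 380; boundary points = 2 + 2 + 1 + 3 = 8; strictly interior points = area - boundary/2 + 1 = 377; answer 377
Stage 2: U1 = 377; w = -19; -8*(-19)^4 - 6*(-19)^3 - 2*(-19)^2 - 9*(-19)^1 - 6 = (-1042568) + (41154) + (-722) + (171) + (-6) = -1001971; answer -1001971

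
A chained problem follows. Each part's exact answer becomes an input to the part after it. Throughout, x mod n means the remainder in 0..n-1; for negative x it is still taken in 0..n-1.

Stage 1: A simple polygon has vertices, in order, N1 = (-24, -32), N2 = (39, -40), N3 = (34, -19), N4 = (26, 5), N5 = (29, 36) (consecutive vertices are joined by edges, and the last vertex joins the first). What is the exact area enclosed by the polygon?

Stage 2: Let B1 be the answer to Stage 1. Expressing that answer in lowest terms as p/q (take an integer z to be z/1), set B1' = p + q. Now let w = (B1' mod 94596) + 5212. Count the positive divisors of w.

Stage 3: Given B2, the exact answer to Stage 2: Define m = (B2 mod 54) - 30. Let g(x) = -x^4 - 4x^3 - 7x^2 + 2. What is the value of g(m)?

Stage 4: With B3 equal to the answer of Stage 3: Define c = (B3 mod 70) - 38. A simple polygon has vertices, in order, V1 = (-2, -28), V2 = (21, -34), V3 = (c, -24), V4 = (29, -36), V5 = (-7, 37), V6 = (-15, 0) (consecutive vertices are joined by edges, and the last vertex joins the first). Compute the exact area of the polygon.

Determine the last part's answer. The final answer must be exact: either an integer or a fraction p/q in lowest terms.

1320

Stage 1: cross terms: (-24*-40 - 39*-32)=2208, (39*-19 - 34*-40)=619, (34*5 - 26*-19)=664, (26*36 - 29*5)=791, (29*-32 - -24*36)=-64; twice the area = |4218| = 4218; area = 2109; answer 2109
Stage 2: B1 = 2109; threaded value p + q = 2110; w = 7322; 7322 = 2 * 7 * 523; number of divisors = (1+1) * (1+1) * (1+1) = 8; answer 8
Stage 3: B2 = 8; m = -22; -1*(-22)^4 - 4*(-22)^3 - 7*(-22)^2 + 2 = (-234256) + (42592) + (-3388) + (2) = -195050; answer -195050
Stage 4: B3 = -195050; c = 2; cross terms: (-2*-34 - 21*-28)=656, (21*-24 - 2*-34)=-436, (2*-36 - 29*-24)=624, (29*37 - -7*-36)=821, (-7*0 - -15*37)=555, (-15*-28 - -2*0)=420; twice the area = |2640| = 2640; area = 1320; answer 1320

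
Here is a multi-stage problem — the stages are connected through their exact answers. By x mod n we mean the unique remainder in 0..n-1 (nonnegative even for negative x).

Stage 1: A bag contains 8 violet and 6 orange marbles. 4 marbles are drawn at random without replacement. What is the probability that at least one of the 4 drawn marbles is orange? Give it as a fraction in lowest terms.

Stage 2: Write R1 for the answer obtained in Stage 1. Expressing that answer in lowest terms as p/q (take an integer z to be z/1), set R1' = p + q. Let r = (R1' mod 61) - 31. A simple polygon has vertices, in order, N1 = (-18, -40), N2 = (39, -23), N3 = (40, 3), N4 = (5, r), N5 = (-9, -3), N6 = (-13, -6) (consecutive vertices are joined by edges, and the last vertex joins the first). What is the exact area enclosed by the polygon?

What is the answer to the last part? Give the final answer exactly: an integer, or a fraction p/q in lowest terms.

Stage 1: total draws C(14,4) = 1001; complement C(8,4) = 70; favorable 1001 - 70 = 931; P = 133/143; answer 133/143
Stage 2: R1 = 133/143; threaded value p + q = 276; r = 1; cross terms: (-18*-23 - 39*-40)=1974, (39*3 - 40*-23)=1037, (40*1 - 5*3)=25, (5*-3 - -9*1)=-6, (-9*-6 - -13*-3)=15, (-13*-40 - -18*-6)=412; twice the area = |3457| = 3457; area = 3457/2; answer 3457/2

3457/2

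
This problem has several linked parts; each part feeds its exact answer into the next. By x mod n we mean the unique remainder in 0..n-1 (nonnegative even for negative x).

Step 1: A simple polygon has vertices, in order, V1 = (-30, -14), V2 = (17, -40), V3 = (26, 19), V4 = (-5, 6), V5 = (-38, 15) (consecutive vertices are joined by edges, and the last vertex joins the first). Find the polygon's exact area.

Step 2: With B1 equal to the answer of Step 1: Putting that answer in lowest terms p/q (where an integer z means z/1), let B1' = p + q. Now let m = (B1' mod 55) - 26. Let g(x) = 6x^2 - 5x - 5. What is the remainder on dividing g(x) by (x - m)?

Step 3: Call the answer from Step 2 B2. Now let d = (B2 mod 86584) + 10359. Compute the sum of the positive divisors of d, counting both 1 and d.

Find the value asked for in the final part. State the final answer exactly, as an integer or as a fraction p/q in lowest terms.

14592

Step 1: cross terms: (-30*-40 - 17*-14)=1438, (17*19 - 26*-40)=1363, (26*6 - -5*19)=251, (-5*15 - -38*6)=153, (-38*-14 - -30*15)=982; twice the area = |4187| = 4187; area = 4187/2; answer 4187/2
Step 2: B1 = 4187/2; threaded value p + q = 4189; m = -17; remainder = value at the root: 6*(-17)^2 - 5*(-17)^1 - 5 = (1734) + (85) + (-5) = 1814; answer 1814
Step 3: B2 = 1814; d = 12173; 12173 = 7 * 37 * 47; sigma = (1 + 7) * (1 + 37) * (1 + 47) = 8 * 38 * 48 = 14592; answer 14592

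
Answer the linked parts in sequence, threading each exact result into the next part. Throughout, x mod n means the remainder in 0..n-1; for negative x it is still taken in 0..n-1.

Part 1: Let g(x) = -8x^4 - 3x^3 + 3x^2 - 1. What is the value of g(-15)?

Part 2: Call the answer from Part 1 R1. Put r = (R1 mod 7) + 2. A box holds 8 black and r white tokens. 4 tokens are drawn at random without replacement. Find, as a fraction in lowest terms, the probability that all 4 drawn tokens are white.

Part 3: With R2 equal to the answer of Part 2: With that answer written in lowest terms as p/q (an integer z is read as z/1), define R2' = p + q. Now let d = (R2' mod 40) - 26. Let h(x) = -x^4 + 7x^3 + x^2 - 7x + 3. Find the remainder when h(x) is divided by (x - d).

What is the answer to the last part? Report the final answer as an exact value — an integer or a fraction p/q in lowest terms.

Part 1: -8*(-15)^4 - 3*(-15)^3 + 3*(-15)^2 - 1 = (-405000) + (10125) + (675) + (-1) = -394201; answer -394201
Part 2: R1 = -394201; r = 6; total draws C(14,4) = 1001; favorable C(6,4) = 15; P = 15/1001; answer 15/1001
Part 3: R2 = 15/1001; threaded value p + q = 1016; d = -10; remainder = value at the root: -1*(-10)^4 + 7*(-10)^3 + 1*(-10)^2 - 7*(-10)^1 + 3 = (-10000) + (-7000) + (100) + (70) + (3) = -16827; answer -16827

-16827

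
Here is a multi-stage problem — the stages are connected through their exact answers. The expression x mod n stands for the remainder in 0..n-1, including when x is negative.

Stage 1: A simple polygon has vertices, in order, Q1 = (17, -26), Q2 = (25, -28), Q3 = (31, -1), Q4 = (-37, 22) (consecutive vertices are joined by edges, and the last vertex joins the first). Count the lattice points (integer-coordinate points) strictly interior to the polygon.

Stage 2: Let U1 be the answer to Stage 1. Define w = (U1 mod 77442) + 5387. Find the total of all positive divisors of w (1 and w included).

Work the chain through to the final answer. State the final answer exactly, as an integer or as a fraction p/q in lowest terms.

Stage 1: cross terms: (17*-28 - 25*-26)=174, (25*-1 - 31*-28)=843, (31*22 - -37*-1)=645, (-37*-26 - 17*22)=588; twice the area = |2250| = 2250; area = 1125; boundary points = 2 + 3 + 1 + 6 = 12; strictly interior points = area - boundary/2 + 1 = 1120; answer 1120
Stage 2: U1 = 1120; w = 6507; 6507 = 3^3 * 241; sigma = (1 + 3 + 9 + 27) * (1 + 241) = 40 * 242 = 9680; answer 9680

9680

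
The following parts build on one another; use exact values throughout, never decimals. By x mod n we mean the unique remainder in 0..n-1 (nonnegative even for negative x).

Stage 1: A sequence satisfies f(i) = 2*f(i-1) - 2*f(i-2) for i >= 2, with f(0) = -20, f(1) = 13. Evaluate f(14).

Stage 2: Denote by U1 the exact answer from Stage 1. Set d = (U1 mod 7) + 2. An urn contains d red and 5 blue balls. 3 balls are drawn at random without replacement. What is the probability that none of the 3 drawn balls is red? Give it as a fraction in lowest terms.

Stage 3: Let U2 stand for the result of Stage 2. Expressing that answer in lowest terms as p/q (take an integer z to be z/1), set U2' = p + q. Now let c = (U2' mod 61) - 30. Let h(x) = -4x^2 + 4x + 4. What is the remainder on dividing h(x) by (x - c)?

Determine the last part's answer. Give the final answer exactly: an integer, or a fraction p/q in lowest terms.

-76

Stage 1: f(2) = 2*(13) - 2*(-20) = 66; iterating: f(2)=66, f(3)=106, f(4)=80, f(5)=-52, f(6)=-264, f(7)=-424, f(8)=-320, f(9)=208, f(10)=1056, f(11)=1696, f(12)=1280, f(13)=-832, f(14)=-4224; answer -4224
Stage 2: U1 = -4224; d = 6; total draws C(11,3) = 165; favorable C(5,3) = 10; P = 2/33; answer 2/33
Stage 3: U2 = 2/33; threaded value p + q = 35; c = 5; remainder = value at the root: -4*(5)^2 + 4*(5)^1 + 4 = (-100) + (20) + (4) = -76; answer -76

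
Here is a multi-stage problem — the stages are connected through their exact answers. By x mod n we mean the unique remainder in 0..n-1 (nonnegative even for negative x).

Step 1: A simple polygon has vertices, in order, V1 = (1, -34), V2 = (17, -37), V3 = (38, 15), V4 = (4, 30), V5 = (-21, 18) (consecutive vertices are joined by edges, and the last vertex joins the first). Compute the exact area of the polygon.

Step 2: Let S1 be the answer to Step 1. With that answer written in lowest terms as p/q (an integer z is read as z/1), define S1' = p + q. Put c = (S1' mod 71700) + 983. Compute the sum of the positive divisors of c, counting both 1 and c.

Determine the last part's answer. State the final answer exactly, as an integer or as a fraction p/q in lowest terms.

Step 1: cross terms: (1*-37 - 17*-34)=541, (17*15 - 38*-37)=1661, (38*30 - 4*15)=1080, (4*18 - -21*30)=702, (-21*-34 - 1*18)=696; twice the area = |4680| = 4680; area = 2340; answer 2340
Step 2: S1 = 2340; threaded value p + q = 2341; c = 3324; 3324 = 2^2 * 3 * 277; sigma = (1 + 2 + 4) * (1 + 3) * (1 + 277) = 7 * 4 * 278 = 7784; answer 7784

7784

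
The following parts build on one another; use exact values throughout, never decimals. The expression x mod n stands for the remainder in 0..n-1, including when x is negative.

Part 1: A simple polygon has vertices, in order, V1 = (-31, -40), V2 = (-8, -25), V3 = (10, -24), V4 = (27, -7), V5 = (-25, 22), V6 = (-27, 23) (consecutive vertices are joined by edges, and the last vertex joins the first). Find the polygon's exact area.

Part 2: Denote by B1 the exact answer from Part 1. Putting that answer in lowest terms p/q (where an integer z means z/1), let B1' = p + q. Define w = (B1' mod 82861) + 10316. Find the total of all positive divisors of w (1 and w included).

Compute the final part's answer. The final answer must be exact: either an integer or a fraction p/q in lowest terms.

Part 1: cross terms: (-31*-25 - -8*-40)=455, (-8*-24 - 10*-25)=442, (10*-7 - 27*-24)=578, (27*22 - -25*-7)=419, (-25*23 - -27*22)=19, (-27*-40 - -31*23)=1793; twice the area = |3706| = 3706; area = 1853; answer 1853
Part 2: B1 = 1853; threaded value p + q = 1854; w = 12170; 12170 = 2 * 5 * 1217; sigma = (1 + 2) * (1 + 5) * (1 + 1217) = 3 * 6 * 1218 = 21924; answer 21924

21924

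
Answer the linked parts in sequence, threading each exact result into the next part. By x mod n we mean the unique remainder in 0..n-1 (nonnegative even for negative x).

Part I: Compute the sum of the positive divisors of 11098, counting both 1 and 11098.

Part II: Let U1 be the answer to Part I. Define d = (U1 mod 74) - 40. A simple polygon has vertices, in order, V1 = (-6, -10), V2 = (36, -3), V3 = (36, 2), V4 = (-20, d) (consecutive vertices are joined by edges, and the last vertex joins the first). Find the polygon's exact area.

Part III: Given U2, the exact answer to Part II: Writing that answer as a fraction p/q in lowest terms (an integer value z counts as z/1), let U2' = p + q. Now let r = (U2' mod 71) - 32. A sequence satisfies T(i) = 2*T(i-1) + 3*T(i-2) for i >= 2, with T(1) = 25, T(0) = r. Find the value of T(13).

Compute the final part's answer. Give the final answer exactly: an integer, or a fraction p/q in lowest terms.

Part I: 11098 = 2 * 31 * 179; sigma = (1 + 2) * (1 + 31) * (1 + 179) = 3 * 32 * 180 = 17280; answer 17280
Part II: U1 = 17280; d = -2; cross terms: (-6*-3 - 36*-10)=378, (36*2 - 36*-3)=180, (36*-2 - -20*2)=-32, (-20*-10 - -6*-2)=188; twice the area = |714| = 714; area = 357; answer 357
Part III: U2 = 357; threaded value p + q = 358; r = -29; T(2) = 2*(25) + 3*(-29) = -37; iterating: T(2)=-37, T(3)=1, T(4)=-109, T(5)=-215, T(6)=-757, T(7)=-2159, T(8)=-6589, T(9)=-19655, T(10)=-59077, T(11)=-177119, T(12)=-531469, T(13)=-1594295; answer -1594295

-1594295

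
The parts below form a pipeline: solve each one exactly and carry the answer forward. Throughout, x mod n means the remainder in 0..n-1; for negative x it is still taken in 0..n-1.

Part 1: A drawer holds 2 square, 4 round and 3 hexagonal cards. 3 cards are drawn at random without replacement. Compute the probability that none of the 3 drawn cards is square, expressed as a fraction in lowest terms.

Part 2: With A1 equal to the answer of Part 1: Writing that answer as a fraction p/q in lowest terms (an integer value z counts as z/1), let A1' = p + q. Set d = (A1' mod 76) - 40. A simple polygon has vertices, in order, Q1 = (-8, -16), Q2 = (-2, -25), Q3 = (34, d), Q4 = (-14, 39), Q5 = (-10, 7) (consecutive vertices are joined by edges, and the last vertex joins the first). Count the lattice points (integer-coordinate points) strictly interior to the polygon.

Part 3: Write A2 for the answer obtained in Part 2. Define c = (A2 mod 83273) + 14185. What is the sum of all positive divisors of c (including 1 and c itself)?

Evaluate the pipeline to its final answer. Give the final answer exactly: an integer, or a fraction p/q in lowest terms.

36120

Part 1: total draws C(9,3) = 84; favorable C(7,3) = 35; P = 5/12; answer 5/12
Part 2: A1 = 5/12; threaded value p + q = 17; d = -23; cross terms: (-8*-25 - -2*-16)=168, (-2*-23 - 34*-25)=896, (34*39 - -14*-23)=1004, (-14*7 - -10*39)=292, (-10*-16 - -8*7)=216; twice the area = |2576| = 2576; area = 1288; boundary points = 3 + 2 + 2 + 4 + 1 = 12; strictly interior points = area - boundary/2 + 1 = 1283; answer 1283
Part 3: A2 = 1283; c = 15468; 15468 = 2^2 * 3 * 1289; sigma = (1 + 2 + 4) * (1 + 3) * (1 + 1289) = 7 * 4 * 1290 = 36120; answer 36120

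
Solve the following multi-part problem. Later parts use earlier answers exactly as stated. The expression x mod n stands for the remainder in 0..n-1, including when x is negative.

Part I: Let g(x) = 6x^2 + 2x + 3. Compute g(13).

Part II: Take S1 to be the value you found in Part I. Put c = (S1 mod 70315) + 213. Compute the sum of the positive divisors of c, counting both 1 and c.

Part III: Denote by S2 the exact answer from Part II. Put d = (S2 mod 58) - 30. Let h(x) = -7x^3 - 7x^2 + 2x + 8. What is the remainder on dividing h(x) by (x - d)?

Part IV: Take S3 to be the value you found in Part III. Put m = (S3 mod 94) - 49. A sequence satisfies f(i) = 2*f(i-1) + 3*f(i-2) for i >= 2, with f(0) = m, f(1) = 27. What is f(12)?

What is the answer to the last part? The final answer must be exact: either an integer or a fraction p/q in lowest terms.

Part I: 6*(13)^2 + 2*(13)^1 + 3 = (1014) + (26) + (3) = 1043; answer 1043
Part II: S1 = 1043; c = 1256; 1256 = 2^3 * 157; sigma = (1 + 2 + 4 + 8) * (1 + 157) = 15 * 158 = 2370; answer 2370
Part III: S2 = 2370; d = 20; remainder = value at the root: -7*(20)^3 - 7*(20)^2 + 2*(20)^1 + 8 = (-56000) + (-2800) + (40) + (8) = -58752; answer -58752
Part IV: S3 = -58752; m = 43; f(2) = 2*(27) + 3*(43) = 183; iterating: f(2)=183, f(3)=447, f(4)=1443, f(5)=4227, f(6)=12783, f(7)=38247, f(8)=114843, f(9)=344427, f(10)=1033383, f(11)=3100047, f(12)=9300243; answer 9300243

9300243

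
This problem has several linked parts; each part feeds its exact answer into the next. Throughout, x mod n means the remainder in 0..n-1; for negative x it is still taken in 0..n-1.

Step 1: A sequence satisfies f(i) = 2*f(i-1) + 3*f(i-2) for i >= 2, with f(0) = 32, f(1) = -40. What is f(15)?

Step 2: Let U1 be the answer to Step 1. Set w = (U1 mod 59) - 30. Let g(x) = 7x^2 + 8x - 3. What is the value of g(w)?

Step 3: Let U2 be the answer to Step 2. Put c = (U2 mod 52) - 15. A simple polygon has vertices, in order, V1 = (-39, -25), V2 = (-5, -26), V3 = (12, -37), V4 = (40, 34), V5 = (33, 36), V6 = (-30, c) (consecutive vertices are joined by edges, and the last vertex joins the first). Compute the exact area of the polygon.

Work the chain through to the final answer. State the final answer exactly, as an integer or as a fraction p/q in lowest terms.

Step 1: f(2) = 2*(-40) + 3*(32) = 16; iterating: f(2)=16, f(3)=-88, f(4)=-128, f(5)=-520, f(6)=-1424, f(7)=-4408, f(8)=-13088, f(9)=-39400, f(10)=-118064, f(11)=-354328, f(12)=-1062848, f(13)=-3188680, f(14)=-9565904, f(15)=-28697848; answer -28697848
Step 2: U1 = -28697848; w = 17; 7*(17)^2 + 8*(17)^1 - 3 = (2023) + (136) + (-3) = 2156; answer 2156
Step 3: U2 = 2156; c = 9; cross terms: (-39*-26 - -5*-25)=889, (-5*-37 - 12*-26)=497, (12*34 - 40*-37)=1888, (40*36 - 33*34)=318, (33*9 - -30*36)=1377, (-30*-25 - -39*9)=1101; twice the area = |6070| = 6070; area = 3035; answer 3035

3035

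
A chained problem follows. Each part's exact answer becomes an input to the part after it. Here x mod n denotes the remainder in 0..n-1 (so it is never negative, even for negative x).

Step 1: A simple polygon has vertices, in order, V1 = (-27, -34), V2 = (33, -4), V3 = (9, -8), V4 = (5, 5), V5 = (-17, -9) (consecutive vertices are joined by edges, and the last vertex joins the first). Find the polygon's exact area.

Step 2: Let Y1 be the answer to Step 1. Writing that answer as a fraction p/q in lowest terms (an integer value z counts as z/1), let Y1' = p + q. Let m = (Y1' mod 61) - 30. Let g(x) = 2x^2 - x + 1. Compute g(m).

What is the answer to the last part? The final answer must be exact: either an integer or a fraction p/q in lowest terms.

Step 1: cross terms: (-27*-4 - 33*-34)=1230, (33*-8 - 9*-4)=-228, (9*5 - 5*-8)=85, (5*-9 - -17*5)=40, (-17*-34 - -27*-9)=335; twice the area = |1462| = 1462; area = 731; answer 731
Step 2: Y1 = 731; threaded value p + q = 732; m = -30; 2*(-30)^2 - 1*(-30)^1 + 1 = (1800) + (30) + (1) = 1831; answer 1831

1831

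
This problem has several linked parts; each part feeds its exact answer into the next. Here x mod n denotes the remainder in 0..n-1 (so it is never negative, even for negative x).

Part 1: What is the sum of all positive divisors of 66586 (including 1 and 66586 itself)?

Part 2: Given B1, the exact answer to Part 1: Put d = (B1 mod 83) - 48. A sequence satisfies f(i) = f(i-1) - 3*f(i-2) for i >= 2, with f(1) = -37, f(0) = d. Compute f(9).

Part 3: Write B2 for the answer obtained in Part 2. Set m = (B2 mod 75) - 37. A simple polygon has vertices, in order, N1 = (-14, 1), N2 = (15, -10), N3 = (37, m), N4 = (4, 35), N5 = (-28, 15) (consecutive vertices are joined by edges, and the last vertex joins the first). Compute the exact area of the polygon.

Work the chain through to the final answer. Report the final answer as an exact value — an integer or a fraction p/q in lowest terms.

1429

Part 1: 66586 = 2 * 13^2 * 197; sigma = (1 + 2) * (1 + 13 + 169) * (1 + 197) = 3 * 183 * 198 = 108702; answer 108702
Part 2: B1 = 108702; d = 7; f(2) = 1*(-37) - 3*(7) = -58; iterating: f(2)=-58, f(3)=53, f(4)=227, f(5)=68, f(6)=-613, f(7)=-817, f(8)=1022, f(9)=3473; answer 3473
Part 3: B2 = 3473; m = -14; cross terms: (-14*-10 - 15*1)=125, (15*-14 - 37*-10)=160, (37*35 - 4*-14)=1351, (4*15 - -28*35)=1040, (-28*1 - -14*15)=182; twice the area = |2858| = 2858; area = 1429; answer 1429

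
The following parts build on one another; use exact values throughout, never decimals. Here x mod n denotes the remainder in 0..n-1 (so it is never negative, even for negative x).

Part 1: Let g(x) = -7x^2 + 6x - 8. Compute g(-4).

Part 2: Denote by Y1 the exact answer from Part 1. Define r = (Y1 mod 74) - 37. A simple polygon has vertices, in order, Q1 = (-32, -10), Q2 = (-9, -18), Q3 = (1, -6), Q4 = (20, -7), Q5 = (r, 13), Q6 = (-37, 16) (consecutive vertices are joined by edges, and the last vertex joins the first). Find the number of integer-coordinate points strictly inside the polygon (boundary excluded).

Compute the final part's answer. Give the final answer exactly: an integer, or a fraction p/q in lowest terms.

Part 1: -7*(-4)^2 + 6*(-4)^1 - 8 = (-112) + (-24) + (-8) = -144; answer -144
Part 2: Y1 = -144; r = -33; cross terms: (-32*-18 - -9*-10)=486, (-9*-6 - 1*-18)=72, (1*-7 - 20*-6)=113, (20*13 - -33*-7)=29, (-33*16 - -37*13)=-47, (-37*-10 - -32*16)=882; twice the area = |1535| = 1535; area = 1535/2; boundary points = 1 + 2 + 1 + 1 + 1 + 1 = 7; strictly interior points = area - boundary/2 + 1 = 765; answer 765

765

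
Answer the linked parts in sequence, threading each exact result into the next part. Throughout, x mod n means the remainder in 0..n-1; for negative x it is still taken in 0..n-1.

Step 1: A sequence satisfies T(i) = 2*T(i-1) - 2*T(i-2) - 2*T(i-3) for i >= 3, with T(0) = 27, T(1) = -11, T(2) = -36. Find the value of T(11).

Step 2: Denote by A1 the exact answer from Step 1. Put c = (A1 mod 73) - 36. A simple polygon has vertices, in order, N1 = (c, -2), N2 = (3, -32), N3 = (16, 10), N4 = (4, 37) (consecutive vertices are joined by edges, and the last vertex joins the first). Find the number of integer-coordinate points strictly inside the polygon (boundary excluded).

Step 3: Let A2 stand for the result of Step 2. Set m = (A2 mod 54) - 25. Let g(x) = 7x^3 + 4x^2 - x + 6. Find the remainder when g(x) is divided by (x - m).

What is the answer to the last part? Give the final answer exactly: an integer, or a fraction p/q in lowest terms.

Step 1: T(3) = 2*(-36) - 2*(-11) - 2*(27) = -104; iterating: T(3)=-104, T(4)=-114, T(5)=52, T(6)=540, T(7)=1204, T(8)=1224, T(9)=-1040, T(10)=-6936, T(11)=-14240; answer -14240
Step 2: A1 = -14240; c = 32; cross terms: (32*-32 - 3*-2)=-1018, (3*10 - 16*-32)=542, (16*37 - 4*10)=552, (4*-2 - 32*37)=-1192; twice the area = |-1116| = 1116; area = 558; boundary points = 1 + 1 + 3 + 1 = 6; strictly interior points = area - boundary/2 + 1 = 556; answer 556
Step 3: A2 = 556; m = -9; remainder = value at the root: 7*(-9)^3 + 4*(-9)^2 - 1*(-9)^1 + 6 = (-5103) + (324) + (9) + (6) = -4764; answer -4764

-4764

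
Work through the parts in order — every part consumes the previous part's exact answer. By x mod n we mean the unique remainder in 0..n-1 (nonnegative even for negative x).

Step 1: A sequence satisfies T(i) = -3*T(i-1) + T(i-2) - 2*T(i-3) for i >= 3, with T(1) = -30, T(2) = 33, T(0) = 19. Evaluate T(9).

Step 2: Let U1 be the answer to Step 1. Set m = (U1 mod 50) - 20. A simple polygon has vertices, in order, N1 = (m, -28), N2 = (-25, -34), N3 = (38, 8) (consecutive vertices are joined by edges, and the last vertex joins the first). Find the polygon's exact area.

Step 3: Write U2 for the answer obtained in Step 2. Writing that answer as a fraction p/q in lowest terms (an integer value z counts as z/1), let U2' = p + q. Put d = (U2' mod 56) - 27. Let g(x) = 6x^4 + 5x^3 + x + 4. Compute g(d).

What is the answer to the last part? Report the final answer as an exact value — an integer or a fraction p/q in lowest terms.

Step 1: T(3) = -3*(33) + 1*(-30) - 2*(19) = -167; iterating: T(3)=-167, T(4)=594, T(5)=-2015, T(6)=6973, T(7)=-24122, T(8)=83369, T(9)=-288175; answer -288175
Step 2: U1 = -288175; m = 5; cross terms: (5*-34 - -25*-28)=-870, (-25*8 - 38*-34)=1092, (38*-28 - 5*8)=-1104; twice the area = |-882| = 882; area = 441; answer 441
Step 3: U2 = 441; threaded value p + q = 442; d = 23; 6*(23)^4 + 5*(23)^3 + 1*(23)^1 + 4 = (1679046) + (60835) + (23) + (4) = 1739908; answer 1739908

1739908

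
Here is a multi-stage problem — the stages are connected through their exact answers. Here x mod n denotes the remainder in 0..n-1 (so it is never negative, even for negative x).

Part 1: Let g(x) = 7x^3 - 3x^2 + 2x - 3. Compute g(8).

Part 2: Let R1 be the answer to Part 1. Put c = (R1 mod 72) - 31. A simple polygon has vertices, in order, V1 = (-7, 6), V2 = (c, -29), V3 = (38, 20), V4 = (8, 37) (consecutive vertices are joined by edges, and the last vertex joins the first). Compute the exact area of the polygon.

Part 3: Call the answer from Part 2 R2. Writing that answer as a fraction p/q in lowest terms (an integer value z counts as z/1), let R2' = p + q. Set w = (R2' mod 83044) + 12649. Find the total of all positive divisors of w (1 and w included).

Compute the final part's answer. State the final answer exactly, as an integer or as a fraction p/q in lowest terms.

Part 1: 7*(8)^3 - 3*(8)^2 + 2*(8)^1 - 3 = (3584) + (-192) + (16) + (-3) = 3405; answer 3405
Part 2: R1 = 3405; c = -10; cross terms: (-7*-29 - -10*6)=263, (-10*20 - 38*-29)=902, (38*37 - 8*20)=1246, (8*6 - -7*37)=307; twice the area = |2718| = 2718; area = 1359; answer 1359
Part 3: R2 = 1359; threaded value p + q = 1360; w = 14009; 14009 is prime, so its only divisors are 1 and 14009; sigma = 1 + 14009 = 14010; answer 14010

14010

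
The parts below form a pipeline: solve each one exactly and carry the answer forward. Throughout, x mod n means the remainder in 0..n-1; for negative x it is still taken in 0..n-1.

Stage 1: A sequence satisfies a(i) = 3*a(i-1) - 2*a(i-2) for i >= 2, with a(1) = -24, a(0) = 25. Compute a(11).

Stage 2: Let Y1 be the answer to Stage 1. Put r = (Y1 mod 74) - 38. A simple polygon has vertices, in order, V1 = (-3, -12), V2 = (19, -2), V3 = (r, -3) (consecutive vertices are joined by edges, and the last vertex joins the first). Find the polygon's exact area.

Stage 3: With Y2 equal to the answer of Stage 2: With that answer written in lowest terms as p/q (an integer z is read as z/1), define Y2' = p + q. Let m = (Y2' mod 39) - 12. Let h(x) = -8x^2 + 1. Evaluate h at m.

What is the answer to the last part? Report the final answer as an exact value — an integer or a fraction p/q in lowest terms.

-287

Stage 1: a(2) = 3*(-24) - 2*(25) = -122; iterating: a(2)=-122, a(3)=-318, a(4)=-710, a(5)=-1494, a(6)=-3062, a(7)=-6198, a(8)=-12470, a(9)=-25014, a(10)=-50102, a(11)=-100278; answer -100278
Stage 2: Y1 = -100278; r = 28; cross terms: (-3*-2 - 19*-12)=234, (19*-3 - 28*-2)=-1, (28*-12 - -3*-3)=-345; twice the area = |-112| = 112; area = 56; answer 56
Stage 3: Y2 = 56; threaded value p + q = 57; m = 6; -8*(6)^2 + 1 = (-288) + (1) = -287; answer -287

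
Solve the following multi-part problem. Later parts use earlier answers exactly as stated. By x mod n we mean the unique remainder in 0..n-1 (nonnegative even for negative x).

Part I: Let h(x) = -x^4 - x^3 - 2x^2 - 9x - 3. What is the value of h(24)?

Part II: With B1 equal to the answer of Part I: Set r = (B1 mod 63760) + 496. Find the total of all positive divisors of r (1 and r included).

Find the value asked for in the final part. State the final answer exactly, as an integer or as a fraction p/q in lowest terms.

49536

Part I: -1*(24)^4 - 1*(24)^3 - 2*(24)^2 - 9*(24)^1 - 3 = (-331776) + (-13824) + (-1152) + (-216) + (-3) = -346971; answer -346971
Part II: B1 = -346971; r = 36085; 36085 = 5 * 7 * 1031; sigma = (1 + 5) * (1 + 7) * (1 + 1031) = 6 * 8 * 1032 = 49536; answer 49536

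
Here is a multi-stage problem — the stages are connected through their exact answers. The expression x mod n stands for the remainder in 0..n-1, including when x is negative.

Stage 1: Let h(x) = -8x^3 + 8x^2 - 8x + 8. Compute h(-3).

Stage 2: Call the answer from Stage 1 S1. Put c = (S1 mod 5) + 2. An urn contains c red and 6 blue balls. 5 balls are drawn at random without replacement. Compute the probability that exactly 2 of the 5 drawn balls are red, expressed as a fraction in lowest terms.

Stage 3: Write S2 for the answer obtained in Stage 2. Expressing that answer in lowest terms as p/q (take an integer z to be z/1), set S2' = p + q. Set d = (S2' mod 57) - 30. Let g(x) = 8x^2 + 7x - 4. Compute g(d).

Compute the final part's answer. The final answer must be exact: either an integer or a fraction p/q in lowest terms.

887

Stage 1: -8*(-3)^3 + 8*(-3)^2 - 8*(-3)^1 + 8 = (216) + (72) + (24) + (8) = 320; answer 320
Stage 2: S1 = 320; c = 2; total draws C(8,5) = 56; favorable C(2,2)*C(6,3) = 20; P = 5/14; answer 5/14
Stage 3: S2 = 5/14; threaded value p + q = 19; d = -11; 8*(-11)^2 + 7*(-11)^1 - 4 = (968) + (-77) + (-4) = 887; answer 887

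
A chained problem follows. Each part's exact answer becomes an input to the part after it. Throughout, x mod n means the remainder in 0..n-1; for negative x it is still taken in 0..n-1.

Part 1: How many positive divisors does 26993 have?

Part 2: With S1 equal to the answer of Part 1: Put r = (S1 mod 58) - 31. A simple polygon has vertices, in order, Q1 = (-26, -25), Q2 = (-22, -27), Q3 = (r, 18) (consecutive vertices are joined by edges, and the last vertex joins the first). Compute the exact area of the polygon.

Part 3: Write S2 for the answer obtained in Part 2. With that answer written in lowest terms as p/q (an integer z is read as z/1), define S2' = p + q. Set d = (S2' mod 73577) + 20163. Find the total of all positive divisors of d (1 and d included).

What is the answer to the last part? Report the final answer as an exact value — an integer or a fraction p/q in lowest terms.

28656

Part 1: 26993 is prime, so its only divisors are 1 and 26993; count = 2; answer 2
Part 2: S1 = 2; r = -29; cross terms: (-26*-27 - -22*-25)=152, (-22*18 - -29*-27)=-1179, (-29*-25 - -26*18)=1193; twice the area = |166| = 166; area = 83; answer 83
Part 3: S2 = 83; threaded value p + q = 84; d = 20247; 20247 = 3 * 17 * 397; sigma = (1 + 3) * (1 + 17) * (1 + 397) = 4 * 18 * 398 = 28656; answer 28656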